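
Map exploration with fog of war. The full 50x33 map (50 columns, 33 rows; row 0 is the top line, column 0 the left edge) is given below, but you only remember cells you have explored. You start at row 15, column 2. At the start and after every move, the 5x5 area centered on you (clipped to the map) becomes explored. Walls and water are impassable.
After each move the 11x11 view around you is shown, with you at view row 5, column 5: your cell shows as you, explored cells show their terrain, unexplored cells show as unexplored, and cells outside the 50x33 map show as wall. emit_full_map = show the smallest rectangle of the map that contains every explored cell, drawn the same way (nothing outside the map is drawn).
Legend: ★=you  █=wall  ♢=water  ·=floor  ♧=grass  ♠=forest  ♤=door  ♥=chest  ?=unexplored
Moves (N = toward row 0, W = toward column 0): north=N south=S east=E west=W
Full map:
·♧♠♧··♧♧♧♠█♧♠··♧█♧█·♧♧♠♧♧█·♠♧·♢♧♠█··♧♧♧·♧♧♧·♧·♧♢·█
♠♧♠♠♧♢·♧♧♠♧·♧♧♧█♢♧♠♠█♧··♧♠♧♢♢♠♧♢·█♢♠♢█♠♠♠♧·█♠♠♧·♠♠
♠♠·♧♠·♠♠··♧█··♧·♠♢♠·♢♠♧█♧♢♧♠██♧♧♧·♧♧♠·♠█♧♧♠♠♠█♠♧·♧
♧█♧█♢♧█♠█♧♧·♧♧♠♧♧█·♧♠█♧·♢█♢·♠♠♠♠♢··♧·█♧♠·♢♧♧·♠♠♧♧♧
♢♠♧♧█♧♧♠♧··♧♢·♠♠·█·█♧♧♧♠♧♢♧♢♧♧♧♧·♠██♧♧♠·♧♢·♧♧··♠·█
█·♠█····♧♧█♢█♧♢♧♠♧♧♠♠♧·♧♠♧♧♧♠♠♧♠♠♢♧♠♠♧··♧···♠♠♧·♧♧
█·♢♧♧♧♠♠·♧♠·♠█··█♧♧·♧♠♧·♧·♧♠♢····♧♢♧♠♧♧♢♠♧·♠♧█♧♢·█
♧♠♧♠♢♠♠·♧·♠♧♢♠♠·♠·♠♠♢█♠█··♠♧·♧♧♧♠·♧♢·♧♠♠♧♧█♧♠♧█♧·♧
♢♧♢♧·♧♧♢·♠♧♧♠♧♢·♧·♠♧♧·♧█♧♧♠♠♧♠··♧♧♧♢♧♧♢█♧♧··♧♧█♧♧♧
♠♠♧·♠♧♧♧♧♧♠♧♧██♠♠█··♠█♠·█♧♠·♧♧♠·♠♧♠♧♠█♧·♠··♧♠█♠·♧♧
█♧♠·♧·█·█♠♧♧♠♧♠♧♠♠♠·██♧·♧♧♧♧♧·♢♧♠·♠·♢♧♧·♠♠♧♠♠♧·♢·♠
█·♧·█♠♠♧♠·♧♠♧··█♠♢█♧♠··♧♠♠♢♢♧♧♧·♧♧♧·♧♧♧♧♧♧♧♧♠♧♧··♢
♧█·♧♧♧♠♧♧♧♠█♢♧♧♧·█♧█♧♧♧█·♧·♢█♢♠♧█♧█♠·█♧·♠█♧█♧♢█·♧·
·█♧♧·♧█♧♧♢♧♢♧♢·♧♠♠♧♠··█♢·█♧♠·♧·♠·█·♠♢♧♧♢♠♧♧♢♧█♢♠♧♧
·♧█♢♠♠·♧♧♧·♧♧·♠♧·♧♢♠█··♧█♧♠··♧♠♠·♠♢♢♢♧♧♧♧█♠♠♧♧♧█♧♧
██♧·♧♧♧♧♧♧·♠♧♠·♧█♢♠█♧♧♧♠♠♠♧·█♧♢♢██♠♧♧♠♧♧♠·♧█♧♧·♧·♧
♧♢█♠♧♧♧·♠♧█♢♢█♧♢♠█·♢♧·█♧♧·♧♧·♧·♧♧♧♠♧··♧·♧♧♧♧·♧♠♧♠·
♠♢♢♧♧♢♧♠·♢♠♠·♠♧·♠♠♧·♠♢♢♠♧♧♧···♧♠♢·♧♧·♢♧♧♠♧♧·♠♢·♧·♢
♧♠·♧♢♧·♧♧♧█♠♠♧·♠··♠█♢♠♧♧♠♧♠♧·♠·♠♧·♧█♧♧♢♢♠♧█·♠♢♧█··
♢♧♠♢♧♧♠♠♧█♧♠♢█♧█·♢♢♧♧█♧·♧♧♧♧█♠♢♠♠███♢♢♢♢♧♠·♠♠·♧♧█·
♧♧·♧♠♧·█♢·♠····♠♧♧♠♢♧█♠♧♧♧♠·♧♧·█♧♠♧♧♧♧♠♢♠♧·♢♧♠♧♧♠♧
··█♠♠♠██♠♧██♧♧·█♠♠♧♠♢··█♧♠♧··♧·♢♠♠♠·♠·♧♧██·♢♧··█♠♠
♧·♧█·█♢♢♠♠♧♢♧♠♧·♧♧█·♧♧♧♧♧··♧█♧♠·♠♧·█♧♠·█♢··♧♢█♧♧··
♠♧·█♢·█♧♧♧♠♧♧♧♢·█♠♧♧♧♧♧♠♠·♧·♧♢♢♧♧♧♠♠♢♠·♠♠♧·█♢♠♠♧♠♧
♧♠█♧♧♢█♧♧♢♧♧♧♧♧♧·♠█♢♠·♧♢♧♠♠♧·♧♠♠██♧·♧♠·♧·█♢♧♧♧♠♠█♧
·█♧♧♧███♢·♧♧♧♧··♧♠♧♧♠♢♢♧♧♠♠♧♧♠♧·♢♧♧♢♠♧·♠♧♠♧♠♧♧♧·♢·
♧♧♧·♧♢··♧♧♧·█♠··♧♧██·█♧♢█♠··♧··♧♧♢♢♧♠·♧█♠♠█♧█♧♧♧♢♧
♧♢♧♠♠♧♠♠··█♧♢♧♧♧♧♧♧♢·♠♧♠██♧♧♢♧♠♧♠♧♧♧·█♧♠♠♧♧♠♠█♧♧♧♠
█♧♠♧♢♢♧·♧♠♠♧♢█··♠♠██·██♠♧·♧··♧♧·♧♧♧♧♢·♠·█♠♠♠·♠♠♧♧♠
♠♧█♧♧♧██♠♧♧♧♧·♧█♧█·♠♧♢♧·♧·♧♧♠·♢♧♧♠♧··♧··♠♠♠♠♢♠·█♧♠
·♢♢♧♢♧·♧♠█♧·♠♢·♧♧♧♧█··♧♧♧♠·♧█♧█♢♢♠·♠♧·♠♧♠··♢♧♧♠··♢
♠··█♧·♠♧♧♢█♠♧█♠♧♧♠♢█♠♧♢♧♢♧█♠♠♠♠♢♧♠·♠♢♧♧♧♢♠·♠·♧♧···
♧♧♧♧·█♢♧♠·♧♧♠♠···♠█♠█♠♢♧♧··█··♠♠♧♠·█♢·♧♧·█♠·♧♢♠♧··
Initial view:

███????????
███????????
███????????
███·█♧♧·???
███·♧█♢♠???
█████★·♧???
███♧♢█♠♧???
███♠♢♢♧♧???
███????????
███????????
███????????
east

██?????????
██?????????
██?????????
██·█♧♧·♧???
██·♧█♢♠♠???
████♧★♧♧???
██♧♢█♠♧♧???
██♠♢♢♧♧♢???
██?????????
██?????????
██?????????

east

█??????????
█??????????
█??????????
█·█♧♧·♧█???
█·♧█♢♠♠·???
███♧·★♧♧???
█♧♢█♠♧♧♧???
█♠♢♢♧♧♢♧???
█??????????
█??????????
█??????????

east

???????????
???????????
???????????
·█♧♧·♧█♧???
·♧█♢♠♠·♧???
██♧·♧★♧♧???
♧♢█♠♧♧♧·???
♠♢♢♧♧♢♧♠???
???????????
???????????
???????????

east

???????????
???????????
???????????
█♧♧·♧█♧♧???
♧█♢♠♠·♧♧???
█♧·♧♧★♧♧???
♢█♠♧♧♧·♠???
♢♢♧♧♢♧♠·???
???????????
???????????
???????????

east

???????????
???????????
???????????
♧♧·♧█♧♧♢???
█♢♠♠·♧♧♧???
♧·♧♧♧★♧♧???
█♠♧♧♧·♠♧???
♢♧♧♢♧♠·♢???
???????????
???????????
???????????

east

???????????
???????????
???????????
♧·♧█♧♧♢♧???
♢♠♠·♧♧♧·???
·♧♧♧♧★♧·???
♠♧♧♧·♠♧█???
♧♧♢♧♠·♢♠???
???????????
???????????
???????????

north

???????????
???????????
???????????
???♠♧♧♧♠???
♧·♧█♧♧♢♧???
♢♠♠·♧★♧·???
·♧♧♧♧♧♧·???
♠♧♧♧·♠♧█???
♧♧♢♧♠·♢♠???
???????????
???????????

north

???????????
???????????
???????????
???♠♧♠·♧???
???♠♧♧♧♠???
♧·♧█♧★♢♧???
♢♠♠·♧♧♧·???
·♧♧♧♧♧♧·???
♠♧♧♧·♠♧█???
♧♧♢♧♠·♢♠???
???????????

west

???????????
???????????
???????????
???♠♠♧♠·♧??
???♧♠♧♧♧♠??
♧♧·♧█★♧♢♧??
█♢♠♠·♧♧♧·??
♧·♧♧♧♧♧♧·??
█♠♧♧♧·♠♧█??
♢♧♧♢♧♠·♢♠??
???????????

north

???????????
???????????
???????????
???·█·█♠???
???♠♠♧♠·♧??
???♧♠★♧♧♠??
♧♧·♧█♧♧♢♧??
█♢♠♠·♧♧♧·??
♧·♧♧♧♧♧♧·??
█♠♧♧♧·♠♧█??
♢♧♧♢♧♠·♢♠??

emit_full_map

?????·█·█♠?
?????♠♠♧♠·♧
?????♧♠★♧♧♠
·█♧♧·♧█♧♧♢♧
·♧█♢♠♠·♧♧♧·
██♧·♧♧♧♧♧♧·
♧♢█♠♧♧♧·♠♧█
♠♢♢♧♧♢♧♠·♢♠

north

???????????
???????????
???????????
???♧♧♧♧♧???
???·█·█♠???
???♠♠★♠·♧??
???♧♠♧♧♧♠??
♧♧·♧█♧♧♢♧??
█♢♠♠·♧♧♧·??
♧·♧♧♧♧♧♧·??
█♠♧♧♧·♠♧█??

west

???????????
???????????
???????????
???♠♧♧♧♧♧??
???♧·█·█♠??
???█♠★♧♠·♧?
???♧♧♠♧♧♧♠?
█♧♧·♧█♧♧♢♧?
♧█♢♠♠·♧♧♧·?
█♧·♧♧♧♧♧♧·?
♢█♠♧♧♧·♠♧█?

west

???????????
???????????
???????????
???·♠♧♧♧♧♧?
???·♧·█·█♠?
???·█★♠♧♠·♧
???♧♧♧♠♧♧♧♠
·█♧♧·♧█♧♧♢♧
·♧█♢♠♠·♧♧♧·
██♧·♧♧♧♧♧♧·
♧♢█♠♧♧♧·♠♧█

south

???????????
???????????
???·♠♧♧♧♧♧?
???·♧·█·█♠?
???·█♠♠♧♠·♧
???♧♧★♠♧♧♧♠
·█♧♧·♧█♧♧♢♧
·♧█♢♠♠·♧♧♧·
██♧·♧♧♧♧♧♧·
♧♢█♠♧♧♧·♠♧█
♠♢♢♧♧♢♧♠·♢♠

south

???????????
???·♠♧♧♧♧♧?
???·♧·█·█♠?
???·█♠♠♧♠·♧
???♧♧♧♠♧♧♧♠
·█♧♧·★█♧♧♢♧
·♧█♢♠♠·♧♧♧·
██♧·♧♧♧♧♧♧·
♧♢█♠♧♧♧·♠♧█
♠♢♢♧♧♢♧♠·♢♠
???????????

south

???·♠♧♧♧♧♧?
???·♧·█·█♠?
???·█♠♠♧♠·♧
???♧♧♧♠♧♧♧♠
·█♧♧·♧█♧♧♢♧
·♧█♢♠★·♧♧♧·
██♧·♧♧♧♧♧♧·
♧♢█♠♧♧♧·♠♧█
♠♢♢♧♧♢♧♠·♢♠
???????????
???????????

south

???·♧·█·█♠?
???·█♠♠♧♠·♧
???♧♧♧♠♧♧♧♠
·█♧♧·♧█♧♧♢♧
·♧█♢♠♠·♧♧♧·
██♧·♧★♧♧♧♧·
♧♢█♠♧♧♧·♠♧█
♠♢♢♧♧♢♧♠·♢♠
???????????
???????????
???????????

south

???·█♠♠♧♠·♧
???♧♧♧♠♧♧♧♠
·█♧♧·♧█♧♧♢♧
·♧█♢♠♠·♧♧♧·
██♧·♧♧♧♧♧♧·
♧♢█♠♧★♧·♠♧█
♠♢♢♧♧♢♧♠·♢♠
???♧♢♧·♧???
???????????
???????????
???????????

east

??·█♠♠♧♠·♧?
??♧♧♧♠♧♧♧♠?
█♧♧·♧█♧♧♢♧?
♧█♢♠♠·♧♧♧·?
█♧·♧♧♧♧♧♧·?
♢█♠♧♧★·♠♧█?
♢♢♧♧♢♧♠·♢♠?
??♧♢♧·♧♧???
???????????
???????????
???????????

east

?·█♠♠♧♠·♧??
?♧♧♧♠♧♧♧♠??
♧♧·♧█♧♧♢♧??
█♢♠♠·♧♧♧·??
♧·♧♧♧♧♧♧·??
█♠♧♧♧★♠♧█??
♢♧♧♢♧♠·♢♠??
?♧♢♧·♧♧♧???
???????????
???????????
???????????

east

·█♠♠♧♠·♧???
♧♧♧♠♧♧♧♠???
♧·♧█♧♧♢♧???
♢♠♠·♧♧♧·???
·♧♧♧♧♧♧·???
♠♧♧♧·★♧█???
♧♧♢♧♠·♢♠???
♧♢♧·♧♧♧█???
???????????
???????????
???????????

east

█♠♠♧♠·♧????
♧♧♠♧♧♧♠????
·♧█♧♧♢♧????
♠♠·♧♧♧·♧???
♧♧♧♧♧♧·♠???
♧♧♧·♠★█♢???
♧♢♧♠·♢♠♠???
♢♧·♧♧♧█♠???
???????????
???????????
???????????

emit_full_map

???·♠♧♧♧♧♧??
???·♧·█·█♠??
???·█♠♠♧♠·♧?
???♧♧♧♠♧♧♧♠?
·█♧♧·♧█♧♧♢♧?
·♧█♢♠♠·♧♧♧·♧
██♧·♧♧♧♧♧♧·♠
♧♢█♠♧♧♧·♠★█♢
♠♢♢♧♧♢♧♠·♢♠♠
???♧♢♧·♧♧♧█♠

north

♧·█·█♠?????
█♠♠♧♠·♧????
♧♧♠♧♧♧♠????
·♧█♧♧♢♧♢???
♠♠·♧♧♧·♧???
♧♧♧♧♧★·♠???
♧♧♧·♠♧█♢???
♧♢♧♠·♢♠♠???
♢♧·♧♧♧█♠???
???????????
???????????

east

·█·█♠??????
♠♠♧♠·♧?????
♧♠♧♧♧♠?????
♧█♧♧♢♧♢♧???
♠·♧♧♧·♧♧???
♧♧♧♧♧★♠♧???
♧♧·♠♧█♢♢???
♢♧♠·♢♠♠·???
♧·♧♧♧█♠????
???????????
???????????

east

█·█♠???????
♠♧♠·♧??????
♠♧♧♧♠??????
█♧♧♢♧♢♧♢???
·♧♧♧·♧♧·???
♧♧♧♧·★♧♠???
♧·♠♧█♢♢█???
♧♠·♢♠♠·♠???
·♧♧♧█♠?????
???????????
???????????

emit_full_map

???·♠♧♧♧♧♧????
???·♧·█·█♠????
???·█♠♠♧♠·♧???
???♧♧♧♠♧♧♧♠???
·█♧♧·♧█♧♧♢♧♢♧♢
·♧█♢♠♠·♧♧♧·♧♧·
██♧·♧♧♧♧♧♧·★♧♠
♧♢█♠♧♧♧·♠♧█♢♢█
♠♢♢♧♧♢♧♠·♢♠♠·♠
???♧♢♧·♧♧♧█♠??


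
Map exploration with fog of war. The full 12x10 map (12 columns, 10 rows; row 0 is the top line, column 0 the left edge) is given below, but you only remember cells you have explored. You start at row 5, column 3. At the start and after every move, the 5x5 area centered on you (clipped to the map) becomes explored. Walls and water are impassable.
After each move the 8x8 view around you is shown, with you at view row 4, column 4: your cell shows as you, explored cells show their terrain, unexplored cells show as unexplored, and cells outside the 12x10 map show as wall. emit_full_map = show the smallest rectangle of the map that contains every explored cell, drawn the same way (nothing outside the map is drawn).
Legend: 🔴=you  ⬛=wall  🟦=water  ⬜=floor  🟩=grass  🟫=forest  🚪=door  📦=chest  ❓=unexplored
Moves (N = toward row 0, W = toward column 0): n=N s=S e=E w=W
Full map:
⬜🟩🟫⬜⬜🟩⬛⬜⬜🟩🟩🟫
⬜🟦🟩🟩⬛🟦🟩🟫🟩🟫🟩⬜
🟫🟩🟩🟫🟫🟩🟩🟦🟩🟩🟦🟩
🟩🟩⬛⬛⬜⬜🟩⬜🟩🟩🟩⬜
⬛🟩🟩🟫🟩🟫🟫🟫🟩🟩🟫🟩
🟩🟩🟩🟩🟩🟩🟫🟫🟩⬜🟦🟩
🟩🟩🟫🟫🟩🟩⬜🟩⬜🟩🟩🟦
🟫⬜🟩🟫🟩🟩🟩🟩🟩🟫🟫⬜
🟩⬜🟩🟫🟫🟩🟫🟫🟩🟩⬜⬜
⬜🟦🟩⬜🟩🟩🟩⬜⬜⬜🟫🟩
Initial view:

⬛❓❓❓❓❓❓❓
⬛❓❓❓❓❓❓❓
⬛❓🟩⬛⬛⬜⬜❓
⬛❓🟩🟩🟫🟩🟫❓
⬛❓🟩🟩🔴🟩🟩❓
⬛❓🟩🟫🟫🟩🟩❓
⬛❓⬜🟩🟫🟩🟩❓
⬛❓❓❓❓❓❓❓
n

⬛❓❓❓❓❓❓❓
⬛❓❓❓❓❓❓❓
⬛❓🟩🟩🟫🟫🟩❓
⬛❓🟩⬛⬛⬜⬜❓
⬛❓🟩🟩🔴🟩🟫❓
⬛❓🟩🟩🟩🟩🟩❓
⬛❓🟩🟫🟫🟩🟩❓
⬛❓⬜🟩🟫🟩🟩❓

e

❓❓❓❓❓❓❓❓
❓❓❓❓❓❓❓❓
❓🟩🟩🟫🟫🟩🟩❓
❓🟩⬛⬛⬜⬜🟩❓
❓🟩🟩🟫🔴🟫🟫❓
❓🟩🟩🟩🟩🟩🟫❓
❓🟩🟫🟫🟩🟩⬜❓
❓⬜🟩🟫🟩🟩❓❓

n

⬛⬛⬛⬛⬛⬛⬛⬛
❓❓❓❓❓❓❓❓
❓❓🟩🟩⬛🟦🟩❓
❓🟩🟩🟫🟫🟩🟩❓
❓🟩⬛⬛🔴⬜🟩❓
❓🟩🟩🟫🟩🟫🟫❓
❓🟩🟩🟩🟩🟩🟫❓
❓🟩🟫🟫🟩🟩⬜❓

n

⬛⬛⬛⬛⬛⬛⬛⬛
⬛⬛⬛⬛⬛⬛⬛⬛
❓❓🟫⬜⬜🟩⬛❓
❓❓🟩🟩⬛🟦🟩❓
❓🟩🟩🟫🔴🟩🟩❓
❓🟩⬛⬛⬜⬜🟩❓
❓🟩🟩🟫🟩🟫🟫❓
❓🟩🟩🟩🟩🟩🟫❓

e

⬛⬛⬛⬛⬛⬛⬛⬛
⬛⬛⬛⬛⬛⬛⬛⬛
❓🟫⬜⬜🟩⬛⬜❓
❓🟩🟩⬛🟦🟩🟫❓
🟩🟩🟫🟫🔴🟩🟦❓
🟩⬛⬛⬜⬜🟩⬜❓
🟩🟩🟫🟩🟫🟫🟫❓
🟩🟩🟩🟩🟩🟫❓❓

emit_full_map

❓🟫⬜⬜🟩⬛⬜
❓🟩🟩⬛🟦🟩🟫
🟩🟩🟫🟫🔴🟩🟦
🟩⬛⬛⬜⬜🟩⬜
🟩🟩🟫🟩🟫🟫🟫
🟩🟩🟩🟩🟩🟫❓
🟩🟫🟫🟩🟩⬜❓
⬜🟩🟫🟩🟩❓❓

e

⬛⬛⬛⬛⬛⬛⬛⬛
⬛⬛⬛⬛⬛⬛⬛⬛
🟫⬜⬜🟩⬛⬜⬜❓
🟩🟩⬛🟦🟩🟫🟩❓
🟩🟫🟫🟩🔴🟦🟩❓
⬛⬛⬜⬜🟩⬜🟩❓
🟩🟫🟩🟫🟫🟫🟩❓
🟩🟩🟩🟩🟫❓❓❓

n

⬛⬛⬛⬛⬛⬛⬛⬛
⬛⬛⬛⬛⬛⬛⬛⬛
⬛⬛⬛⬛⬛⬛⬛⬛
🟫⬜⬜🟩⬛⬜⬜❓
🟩🟩⬛🟦🔴🟫🟩❓
🟩🟫🟫🟩🟩🟦🟩❓
⬛⬛⬜⬜🟩⬜🟩❓
🟩🟫🟩🟫🟫🟫🟩❓

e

⬛⬛⬛⬛⬛⬛⬛⬛
⬛⬛⬛⬛⬛⬛⬛⬛
⬛⬛⬛⬛⬛⬛⬛⬛
⬜⬜🟩⬛⬜⬜🟩❓
🟩⬛🟦🟩🔴🟩🟫❓
🟫🟫🟩🟩🟦🟩🟩❓
⬛⬜⬜🟩⬜🟩🟩❓
🟫🟩🟫🟫🟫🟩❓❓

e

⬛⬛⬛⬛⬛⬛⬛⬛
⬛⬛⬛⬛⬛⬛⬛⬛
⬛⬛⬛⬛⬛⬛⬛⬛
⬜🟩⬛⬜⬜🟩🟩❓
⬛🟦🟩🟫🔴🟫🟩❓
🟫🟩🟩🟦🟩🟩🟦❓
⬜⬜🟩⬜🟩🟩🟩❓
🟩🟫🟫🟫🟩❓❓❓

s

⬛⬛⬛⬛⬛⬛⬛⬛
⬛⬛⬛⬛⬛⬛⬛⬛
⬜🟩⬛⬜⬜🟩🟩❓
⬛🟦🟩🟫🟩🟫🟩❓
🟫🟩🟩🟦🔴🟩🟦❓
⬜⬜🟩⬜🟩🟩🟩❓
🟩🟫🟫🟫🟩🟩🟫❓
🟩🟩🟫❓❓❓❓❓

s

⬛⬛⬛⬛⬛⬛⬛⬛
⬜🟩⬛⬜⬜🟩🟩❓
⬛🟦🟩🟫🟩🟫🟩❓
🟫🟩🟩🟦🟩🟩🟦❓
⬜⬜🟩⬜🔴🟩🟩❓
🟩🟫🟫🟫🟩🟩🟫❓
🟩🟩🟫🟫🟩⬜🟦❓
🟩🟩⬜❓❓❓❓❓

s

⬜🟩⬛⬜⬜🟩🟩❓
⬛🟦🟩🟫🟩🟫🟩❓
🟫🟩🟩🟦🟩🟩🟦❓
⬜⬜🟩⬜🟩🟩🟩❓
🟩🟫🟫🟫🔴🟩🟫❓
🟩🟩🟫🟫🟩⬜🟦❓
🟩🟩⬜🟩⬜🟩🟩❓
🟩🟩❓❓❓❓❓❓

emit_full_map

❓🟫⬜⬜🟩⬛⬜⬜🟩🟩
❓🟩🟩⬛🟦🟩🟫🟩🟫🟩
🟩🟩🟫🟫🟩🟩🟦🟩🟩🟦
🟩⬛⬛⬜⬜🟩⬜🟩🟩🟩
🟩🟩🟫🟩🟫🟫🟫🔴🟩🟫
🟩🟩🟩🟩🟩🟫🟫🟩⬜🟦
🟩🟫🟫🟩🟩⬜🟩⬜🟩🟩
⬜🟩🟫🟩🟩❓❓❓❓❓

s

⬛🟦🟩🟫🟩🟫🟩❓
🟫🟩🟩🟦🟩🟩🟦❓
⬜⬜🟩⬜🟩🟩🟩❓
🟩🟫🟫🟫🟩🟩🟫❓
🟩🟩🟫🟫🔴⬜🟦❓
🟩🟩⬜🟩⬜🟩🟩❓
🟩🟩🟩🟩🟩🟫🟫❓
❓❓❓❓❓❓❓❓

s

🟫🟩🟩🟦🟩🟩🟦❓
⬜⬜🟩⬜🟩🟩🟩❓
🟩🟫🟫🟫🟩🟩🟫❓
🟩🟩🟫🟫🟩⬜🟦❓
🟩🟩⬜🟩🔴🟩🟩❓
🟩🟩🟩🟩🟩🟫🟫❓
❓❓🟫🟫🟩🟩⬜❓
❓❓❓❓❓❓❓❓

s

⬜⬜🟩⬜🟩🟩🟩❓
🟩🟫🟫🟫🟩🟩🟫❓
🟩🟩🟫🟫🟩⬜🟦❓
🟩🟩⬜🟩⬜🟩🟩❓
🟩🟩🟩🟩🔴🟫🟫❓
❓❓🟫🟫🟩🟩⬜❓
❓❓🟩⬜⬜⬜🟫❓
⬛⬛⬛⬛⬛⬛⬛⬛

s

🟩🟫🟫🟫🟩🟩🟫❓
🟩🟩🟫🟫🟩⬜🟦❓
🟩🟩⬜🟩⬜🟩🟩❓
🟩🟩🟩🟩🟩🟫🟫❓
❓❓🟫🟫🔴🟩⬜❓
❓❓🟩⬜⬜⬜🟫❓
⬛⬛⬛⬛⬛⬛⬛⬛
⬛⬛⬛⬛⬛⬛⬛⬛

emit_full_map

❓🟫⬜⬜🟩⬛⬜⬜🟩🟩
❓🟩🟩⬛🟦🟩🟫🟩🟫🟩
🟩🟩🟫🟫🟩🟩🟦🟩🟩🟦
🟩⬛⬛⬜⬜🟩⬜🟩🟩🟩
🟩🟩🟫🟩🟫🟫🟫🟩🟩🟫
🟩🟩🟩🟩🟩🟫🟫🟩⬜🟦
🟩🟫🟫🟩🟩⬜🟩⬜🟩🟩
⬜🟩🟫🟩🟩🟩🟩🟩🟫🟫
❓❓❓❓❓🟫🟫🔴🟩⬜
❓❓❓❓❓🟩⬜⬜⬜🟫


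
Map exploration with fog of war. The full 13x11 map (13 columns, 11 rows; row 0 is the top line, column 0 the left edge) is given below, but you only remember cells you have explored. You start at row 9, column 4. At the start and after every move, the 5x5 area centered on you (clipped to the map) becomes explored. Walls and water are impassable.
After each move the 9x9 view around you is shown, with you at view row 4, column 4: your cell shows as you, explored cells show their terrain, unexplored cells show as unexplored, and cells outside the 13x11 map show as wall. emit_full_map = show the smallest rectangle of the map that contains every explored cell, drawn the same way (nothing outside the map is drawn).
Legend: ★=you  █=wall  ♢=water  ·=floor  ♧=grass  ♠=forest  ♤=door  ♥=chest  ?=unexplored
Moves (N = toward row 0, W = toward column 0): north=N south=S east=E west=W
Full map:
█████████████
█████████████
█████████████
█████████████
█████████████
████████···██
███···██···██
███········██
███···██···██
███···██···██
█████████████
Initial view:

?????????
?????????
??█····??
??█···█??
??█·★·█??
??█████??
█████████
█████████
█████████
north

?????????
?????????
??█···█??
??█····??
??█·★·█??
??█···█??
??█████??
█████████
█████████

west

█????????
█????????
█?██···█?
█?██····?
█?██★··█?
█?██···█?
█?██████?
█████████
█████████

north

█????????
█????????
█?█████??
█?██···█?
█?██★···?
█?██···█?
█?██···█?
█?██████?
█████████

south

█????????
█?█████??
█?██···█?
█?██····?
█?██★··█?
█?██···█?
█?██████?
█████████
█████████

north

█????????
█????????
█?█████??
█?██···█?
█?██★···?
█?██···█?
█?██···█?
█?██████?
█████████

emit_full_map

█████?
██···█
██★···
██···█
██···█
██████

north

█????????
█????????
█?█████??
█?█████??
█?██★··█?
█?██····?
█?██···█?
█?██···█?
█?██████?

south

█????????
█?█████??
█?█████??
█?██···█?
█?██★···?
█?██···█?
█?██···█?
█?██████?
█████████

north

█????????
█????????
█?█████??
█?█████??
█?██★··█?
█?██····?
█?██···█?
█?██···█?
█?██████?

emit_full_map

█████?
█████?
██★··█
██····
██···█
██···█
██████


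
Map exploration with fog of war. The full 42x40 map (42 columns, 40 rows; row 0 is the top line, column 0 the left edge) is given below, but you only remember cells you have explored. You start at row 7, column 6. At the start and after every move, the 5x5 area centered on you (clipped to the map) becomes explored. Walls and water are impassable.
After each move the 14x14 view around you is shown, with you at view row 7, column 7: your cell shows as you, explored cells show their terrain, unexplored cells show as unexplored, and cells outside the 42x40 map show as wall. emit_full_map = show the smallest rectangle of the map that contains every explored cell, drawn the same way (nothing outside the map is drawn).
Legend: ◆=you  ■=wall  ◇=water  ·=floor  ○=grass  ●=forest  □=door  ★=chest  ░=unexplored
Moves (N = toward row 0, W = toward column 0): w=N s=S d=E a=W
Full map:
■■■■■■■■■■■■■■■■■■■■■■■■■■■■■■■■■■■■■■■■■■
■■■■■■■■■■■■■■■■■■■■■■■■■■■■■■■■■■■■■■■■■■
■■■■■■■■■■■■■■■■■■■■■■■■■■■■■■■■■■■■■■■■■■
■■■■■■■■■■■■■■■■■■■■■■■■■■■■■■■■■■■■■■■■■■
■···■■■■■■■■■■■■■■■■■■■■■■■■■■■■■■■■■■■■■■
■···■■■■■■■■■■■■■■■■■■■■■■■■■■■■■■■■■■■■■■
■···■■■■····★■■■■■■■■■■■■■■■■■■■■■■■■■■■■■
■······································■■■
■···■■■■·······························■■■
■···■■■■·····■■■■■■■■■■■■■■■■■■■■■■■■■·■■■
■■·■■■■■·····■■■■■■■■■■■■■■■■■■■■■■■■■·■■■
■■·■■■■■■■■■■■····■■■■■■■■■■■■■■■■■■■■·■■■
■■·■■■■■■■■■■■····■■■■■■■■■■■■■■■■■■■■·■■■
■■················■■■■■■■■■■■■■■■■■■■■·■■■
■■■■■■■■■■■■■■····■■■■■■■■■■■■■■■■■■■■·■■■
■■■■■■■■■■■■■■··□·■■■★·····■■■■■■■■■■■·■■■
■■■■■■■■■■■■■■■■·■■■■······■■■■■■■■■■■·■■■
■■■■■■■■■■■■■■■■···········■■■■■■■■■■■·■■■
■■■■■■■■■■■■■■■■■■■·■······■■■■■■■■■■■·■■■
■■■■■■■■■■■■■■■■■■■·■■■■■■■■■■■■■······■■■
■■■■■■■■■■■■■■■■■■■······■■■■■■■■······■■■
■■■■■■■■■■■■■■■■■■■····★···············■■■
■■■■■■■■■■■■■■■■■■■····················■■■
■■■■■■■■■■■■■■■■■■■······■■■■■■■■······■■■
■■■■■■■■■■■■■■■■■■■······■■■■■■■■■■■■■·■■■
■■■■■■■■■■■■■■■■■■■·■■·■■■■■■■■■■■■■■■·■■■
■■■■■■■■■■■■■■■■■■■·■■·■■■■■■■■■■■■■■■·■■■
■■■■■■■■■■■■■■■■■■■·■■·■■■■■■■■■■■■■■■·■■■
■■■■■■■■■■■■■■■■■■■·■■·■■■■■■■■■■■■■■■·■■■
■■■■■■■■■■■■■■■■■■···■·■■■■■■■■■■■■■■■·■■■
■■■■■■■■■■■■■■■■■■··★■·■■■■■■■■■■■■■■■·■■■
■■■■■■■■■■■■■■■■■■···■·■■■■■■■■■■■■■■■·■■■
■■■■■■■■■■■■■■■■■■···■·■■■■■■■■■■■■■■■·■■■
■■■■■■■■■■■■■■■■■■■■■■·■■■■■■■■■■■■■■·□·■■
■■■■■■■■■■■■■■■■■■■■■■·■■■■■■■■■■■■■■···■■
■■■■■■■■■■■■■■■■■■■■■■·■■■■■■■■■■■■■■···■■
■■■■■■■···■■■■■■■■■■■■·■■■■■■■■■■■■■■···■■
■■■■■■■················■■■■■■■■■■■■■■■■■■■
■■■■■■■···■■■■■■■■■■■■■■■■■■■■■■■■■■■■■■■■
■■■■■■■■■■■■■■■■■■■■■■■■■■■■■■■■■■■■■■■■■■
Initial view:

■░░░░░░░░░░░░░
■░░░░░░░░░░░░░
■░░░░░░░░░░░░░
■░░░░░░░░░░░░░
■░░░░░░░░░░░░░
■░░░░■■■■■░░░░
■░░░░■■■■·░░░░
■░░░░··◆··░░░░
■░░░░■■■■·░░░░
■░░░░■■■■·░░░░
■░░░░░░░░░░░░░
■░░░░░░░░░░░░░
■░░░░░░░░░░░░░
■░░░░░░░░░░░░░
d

░░░░░░░░░░░░░░
░░░░░░░░░░░░░░
░░░░░░░░░░░░░░
░░░░░░░░░░░░░░
░░░░░░░░░░░░░░
░░░░■■■■■■░░░░
░░░░■■■■··░░░░
░░░░···◆··░░░░
░░░░■■■■··░░░░
░░░░■■■■··░░░░
░░░░░░░░░░░░░░
░░░░░░░░░░░░░░
░░░░░░░░░░░░░░
░░░░░░░░░░░░░░

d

░░░░░░░░░░░░░░
░░░░░░░░░░░░░░
░░░░░░░░░░░░░░
░░░░░░░░░░░░░░
░░░░░░░░░░░░░░
░░░■■■■■■■░░░░
░░░■■■■···░░░░
░░░····◆··░░░░
░░░■■■■···░░░░
░░░■■■■···░░░░
░░░░░░░░░░░░░░
░░░░░░░░░░░░░░
░░░░░░░░░░░░░░
░░░░░░░░░░░░░░

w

■■■■■■■■■■■■■■
░░░░░░░░░░░░░░
░░░░░░░░░░░░░░
░░░░░░░░░░░░░░
░░░░░░░░░░░░░░
░░░░░■■■■■░░░░
░░░■■■■■■■░░░░
░░░■■■■◆··░░░░
░░░·······░░░░
░░░■■■■···░░░░
░░░■■■■···░░░░
░░░░░░░░░░░░░░
░░░░░░░░░░░░░░
░░░░░░░░░░░░░░

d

■■■■■■■■■■■■■■
░░░░░░░░░░░░░░
░░░░░░░░░░░░░░
░░░░░░░░░░░░░░
░░░░░░░░░░░░░░
░░░░■■■■■■░░░░
░░■■■■■■■■░░░░
░░■■■■·◆··░░░░
░░········░░░░
░░■■■■····░░░░
░░■■■■···░░░░░
░░░░░░░░░░░░░░
░░░░░░░░░░░░░░
░░░░░░░░░░░░░░

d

■■■■■■■■■■■■■■
░░░░░░░░░░░░░░
░░░░░░░░░░░░░░
░░░░░░░░░░░░░░
░░░░░░░░░░░░░░
░░░■■■■■■■░░░░
░■■■■■■■■■░░░░
░■■■■··◆·★░░░░
░·········░░░░
░■■■■·····░░░░
░■■■■···░░░░░░
░░░░░░░░░░░░░░
░░░░░░░░░░░░░░
░░░░░░░░░░░░░░

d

■■■■■■■■■■■■■■
░░░░░░░░░░░░░░
░░░░░░░░░░░░░░
░░░░░░░░░░░░░░
░░░░░░░░░░░░░░
░░■■■■■■■■░░░░
■■■■■■■■■■░░░░
■■■■···◆★■░░░░
··········░░░░
■■■■······░░░░
■■■■···░░░░░░░
░░░░░░░░░░░░░░
░░░░░░░░░░░░░░
░░░░░░░░░░░░░░

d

■■■■■■■■■■■■■■
░░░░░░░░░░░░░░
░░░░░░░░░░░░░░
░░░░░░░░░░░░░░
░░░░░░░░░░░░░░
░■■■■■■■■■░░░░
■■■■■■■■■■░░░░
■■■····◆■■░░░░
··········░░░░
■■■·······░░░░
■■■···░░░░░░░░
░░░░░░░░░░░░░░
░░░░░░░░░░░░░░
░░░░░░░░░░░░░░

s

░░░░░░░░░░░░░░
░░░░░░░░░░░░░░
░░░░░░░░░░░░░░
░░░░░░░░░░░░░░
░■■■■■■■■■░░░░
■■■■■■■■■■░░░░
■■■····★■■░░░░
·······◆··░░░░
■■■·······░░░░
■■■·····■■░░░░
░░░░░░░░░░░░░░
░░░░░░░░░░░░░░
░░░░░░░░░░░░░░
░░░░░░░░░░░░░░

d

░░░░░░░░░░░░░░
░░░░░░░░░░░░░░
░░░░░░░░░░░░░░
░░░░░░░░░░░░░░
■■■■■■■■■░░░░░
■■■■■■■■■■░░░░
■■····★■■■░░░░
·······◆··░░░░
■■········░░░░
■■·····■■■░░░░
░░░░░░░░░░░░░░
░░░░░░░░░░░░░░
░░░░░░░░░░░░░░
░░░░░░░░░░░░░░

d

░░░░░░░░░░░░░░
░░░░░░░░░░░░░░
░░░░░░░░░░░░░░
░░░░░░░░░░░░░░
■■■■■■■■░░░░░░
■■■■■■■■■■░░░░
■····★■■■■░░░░
·······◆··░░░░
■·········░░░░
■·····■■■■░░░░
░░░░░░░░░░░░░░
░░░░░░░░░░░░░░
░░░░░░░░░░░░░░
░░░░░░░░░░░░░░

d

░░░░░░░░░░░░░░
░░░░░░░░░░░░░░
░░░░░░░░░░░░░░
░░░░░░░░░░░░░░
■■■■■■■░░░░░░░
■■■■■■■■■■░░░░
····★■■■■■░░░░
·······◆··░░░░
··········░░░░
·····■■■■■░░░░
░░░░░░░░░░░░░░
░░░░░░░░░░░░░░
░░░░░░░░░░░░░░
░░░░░░░░░░░░░░

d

░░░░░░░░░░░░░░
░░░░░░░░░░░░░░
░░░░░░░░░░░░░░
░░░░░░░░░░░░░░
■■■■■■░░░░░░░░
■■■■■■■■■■░░░░
···★■■■■■■░░░░
·······◆··░░░░
··········░░░░
····■■■■■■░░░░
░░░░░░░░░░░░░░
░░░░░░░░░░░░░░
░░░░░░░░░░░░░░
░░░░░░░░░░░░░░

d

░░░░░░░░░░░░░░
░░░░░░░░░░░░░░
░░░░░░░░░░░░░░
░░░░░░░░░░░░░░
■■■■■░░░░░░░░░
■■■■■■■■■■░░░░
··★■■■■■■■░░░░
·······◆··░░░░
··········░░░░
···■■■■■■■░░░░
░░░░░░░░░░░░░░
░░░░░░░░░░░░░░
░░░░░░░░░░░░░░
░░░░░░░░░░░░░░

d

░░░░░░░░░░░░░░
░░░░░░░░░░░░░░
░░░░░░░░░░░░░░
░░░░░░░░░░░░░░
■■■■░░░░░░░░░░
■■■■■■■■■■░░░░
·★■■■■■■■■░░░░
·······◆··░░░░
··········░░░░
··■■■■■■■■░░░░
░░░░░░░░░░░░░░
░░░░░░░░░░░░░░
░░░░░░░░░░░░░░
░░░░░░░░░░░░░░

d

░░░░░░░░░░░░░░
░░░░░░░░░░░░░░
░░░░░░░░░░░░░░
░░░░░░░░░░░░░░
■■■░░░░░░░░░░░
■■■■■■■■■■░░░░
★■■■■■■■■■░░░░
·······◆··░░░░
··········░░░░
·■■■■■■■■■░░░░
░░░░░░░░░░░░░░
░░░░░░░░░░░░░░
░░░░░░░░░░░░░░
░░░░░░░░░░░░░░

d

░░░░░░░░░░░░░░
░░░░░░░░░░░░░░
░░░░░░░░░░░░░░
░░░░░░░░░░░░░░
■■░░░░░░░░░░░░
■■■■■■■■■■░░░░
■■■■■■■■■■░░░░
·······◆··░░░░
··········░░░░
■■■■■■■■■■░░░░
░░░░░░░░░░░░░░
░░░░░░░░░░░░░░
░░░░░░░░░░░░░░
░░░░░░░░░░░░░░

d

░░░░░░░░░░░░░░
░░░░░░░░░░░░░░
░░░░░░░░░░░░░░
░░░░░░░░░░░░░░
■░░░░░░░░░░░░░
■■■■■■■■■■░░░░
■■■■■■■■■■░░░░
·······◆··░░░░
··········░░░░
■■■■■■■■■■░░░░
░░░░░░░░░░░░░░
░░░░░░░░░░░░░░
░░░░░░░░░░░░░░
░░░░░░░░░░░░░░

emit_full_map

░░■■■■■■■■■░░░░░░░░░
■■■■■■■■■■■■■■■■■■■■
■■■■····★■■■■■■■■■■■
·················◆··
■■■■················
■■■■·····■■■■■■■■■■■


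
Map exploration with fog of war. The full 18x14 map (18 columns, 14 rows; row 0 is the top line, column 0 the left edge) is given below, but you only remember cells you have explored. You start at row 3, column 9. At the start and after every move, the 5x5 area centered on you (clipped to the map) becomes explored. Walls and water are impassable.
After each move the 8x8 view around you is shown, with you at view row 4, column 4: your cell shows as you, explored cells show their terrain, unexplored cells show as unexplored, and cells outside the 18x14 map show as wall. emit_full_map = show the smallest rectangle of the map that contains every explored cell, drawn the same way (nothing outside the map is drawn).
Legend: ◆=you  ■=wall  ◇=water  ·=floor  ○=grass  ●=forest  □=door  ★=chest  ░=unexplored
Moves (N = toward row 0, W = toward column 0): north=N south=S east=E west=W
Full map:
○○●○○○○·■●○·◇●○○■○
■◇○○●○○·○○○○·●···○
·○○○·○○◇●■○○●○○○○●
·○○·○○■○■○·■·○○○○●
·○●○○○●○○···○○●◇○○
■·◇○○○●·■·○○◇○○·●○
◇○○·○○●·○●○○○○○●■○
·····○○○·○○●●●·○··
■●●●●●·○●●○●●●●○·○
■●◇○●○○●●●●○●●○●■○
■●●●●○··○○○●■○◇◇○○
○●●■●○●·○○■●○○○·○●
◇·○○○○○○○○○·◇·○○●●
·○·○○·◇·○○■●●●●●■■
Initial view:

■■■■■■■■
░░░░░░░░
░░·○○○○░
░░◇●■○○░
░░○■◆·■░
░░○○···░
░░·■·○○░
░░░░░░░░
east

■■■■■■■■
░░░░░░░░
░·○○○○·░
░◇●■○○●░
░○■○◆■·░
░○○···○░
░·■·○○◇░
░░░░░░░░

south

░░░░░░░░
░·○○○○·░
░◇●■○○●░
░○■○·■·░
░○○·◆·○░
░·■·○○◇░
░░○●○○○░
░░░░░░░░

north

■■■■■■■■
░░░░░░░░
░·○○○○·░
░◇●■○○●░
░○■○◆■·░
░○○···○░
░·■·○○◇░
░░○●○○○░

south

░░░░░░░░
░·○○○○·░
░◇●■○○●░
░○■○·■·░
░○○·◆·○░
░·■·○○◇░
░░○●○○○░
░░░░░░░░

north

■■■■■■■■
░░░░░░░░
░·○○○○·░
░◇●■○○●░
░○■○◆■·░
░○○···○░
░·■·○○◇░
░░○●○○○░

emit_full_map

·○○○○·
◇●■○○●
○■○◆■·
○○···○
·■·○○◇
░○●○○○
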